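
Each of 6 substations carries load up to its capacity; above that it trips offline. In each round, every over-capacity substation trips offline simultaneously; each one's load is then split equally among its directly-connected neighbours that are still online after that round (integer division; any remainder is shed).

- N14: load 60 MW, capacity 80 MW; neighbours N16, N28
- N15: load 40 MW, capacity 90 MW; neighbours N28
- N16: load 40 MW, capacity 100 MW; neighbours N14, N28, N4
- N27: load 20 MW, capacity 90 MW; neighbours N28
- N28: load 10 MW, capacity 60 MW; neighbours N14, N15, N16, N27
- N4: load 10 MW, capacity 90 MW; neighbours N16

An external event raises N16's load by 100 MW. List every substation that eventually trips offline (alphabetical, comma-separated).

N14, N15, N16, N27, N28

Round 1 — N16 at 140 > 100. N16 trips offline.
  N16 sheds 140 MW to N14, N28, N4: 46 each (2 lost).
    N14: 60+46 = 106 > 80
    N28: 10+46 = 56 ≤ 60
    N4: 10+46 = 56 ≤ 90
Round 2 — N14 trips offline.
  N14 sheds 106 MW to N28: 106 each.
    N28: 56+106 = 162 > 60
Round 3 — N28 trips offline.
  N28 sheds 162 MW to N15, N27: 81 each.
    N15: 40+81 = 121 > 90
    N27: 20+81 = 101 > 90
Round 4 — N15, N27 trip offline.
  N15 sheds 121 MW: no online neighbours, lost.
  N27 sheds 101 MW: no online neighbours, lost.
No further trips.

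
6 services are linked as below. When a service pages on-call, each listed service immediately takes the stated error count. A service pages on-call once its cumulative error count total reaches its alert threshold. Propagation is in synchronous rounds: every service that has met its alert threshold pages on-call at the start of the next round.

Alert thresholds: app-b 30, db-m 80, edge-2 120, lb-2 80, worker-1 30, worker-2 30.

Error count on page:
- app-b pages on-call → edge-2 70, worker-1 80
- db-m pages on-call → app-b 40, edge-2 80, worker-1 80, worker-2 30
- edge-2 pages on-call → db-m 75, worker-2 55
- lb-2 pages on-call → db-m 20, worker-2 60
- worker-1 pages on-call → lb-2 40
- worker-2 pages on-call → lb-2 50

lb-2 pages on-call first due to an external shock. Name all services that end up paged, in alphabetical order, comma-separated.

Round 1 — lb-2 pages on-call (initial).
  db-m: +20 → 20 < 80
  worker-2: +60 → 60 ≥ 30
Round 2 — worker-2 pages on-call.
No further pages.

lb-2, worker-2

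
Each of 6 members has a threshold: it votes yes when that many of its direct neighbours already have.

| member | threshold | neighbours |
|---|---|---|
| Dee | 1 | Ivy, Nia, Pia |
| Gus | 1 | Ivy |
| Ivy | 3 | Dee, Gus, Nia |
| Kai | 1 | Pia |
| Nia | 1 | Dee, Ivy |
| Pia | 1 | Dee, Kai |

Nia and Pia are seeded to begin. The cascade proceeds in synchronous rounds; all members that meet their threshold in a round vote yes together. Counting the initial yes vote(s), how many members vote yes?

4

Round 1 — Nia, Pia vote yes (initial).
Round 2 — checking thresholds:
  Dee: 2 of 3 neighbours ≥ 1, votes yes.
  Ivy: 1 of 3 neighbours < 3, below threshold.
  Kai: 1 of 1 neighbours ≥ 1, votes yes.
Round 3 — no new yes votes; cascade stops.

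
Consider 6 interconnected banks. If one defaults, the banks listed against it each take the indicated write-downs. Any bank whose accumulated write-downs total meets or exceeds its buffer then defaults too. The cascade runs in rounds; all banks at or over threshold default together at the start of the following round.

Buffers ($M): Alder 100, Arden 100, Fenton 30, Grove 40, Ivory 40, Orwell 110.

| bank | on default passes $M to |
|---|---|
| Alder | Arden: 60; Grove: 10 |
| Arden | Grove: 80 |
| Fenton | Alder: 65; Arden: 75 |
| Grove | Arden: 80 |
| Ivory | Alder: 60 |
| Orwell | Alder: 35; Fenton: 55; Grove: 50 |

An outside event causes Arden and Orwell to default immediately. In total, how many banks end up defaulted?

Round 1 — Arden, Orwell default (initial).
  Alder: +35 → 35 < 100
  Fenton: +55 → 55 ≥ 30
  Grove: +80+50 → 130 ≥ 40
Round 2 — Fenton, Grove default.
  Alder: +65 → 100 ≥ 100
Round 3 — Alder defaults.
No further defaults.

5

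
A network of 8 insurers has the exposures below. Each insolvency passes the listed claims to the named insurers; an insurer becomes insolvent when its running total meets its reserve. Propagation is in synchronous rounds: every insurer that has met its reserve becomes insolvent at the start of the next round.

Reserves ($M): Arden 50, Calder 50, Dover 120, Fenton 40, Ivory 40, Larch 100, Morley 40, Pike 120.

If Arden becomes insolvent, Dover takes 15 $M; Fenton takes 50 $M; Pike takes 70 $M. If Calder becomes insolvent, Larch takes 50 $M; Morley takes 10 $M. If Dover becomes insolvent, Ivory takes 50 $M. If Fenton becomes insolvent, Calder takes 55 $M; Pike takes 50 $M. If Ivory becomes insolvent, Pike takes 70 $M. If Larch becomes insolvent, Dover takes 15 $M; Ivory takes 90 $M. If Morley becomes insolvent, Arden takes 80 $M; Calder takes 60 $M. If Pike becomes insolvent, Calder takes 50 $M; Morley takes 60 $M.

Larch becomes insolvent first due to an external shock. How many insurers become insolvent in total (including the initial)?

2

Round 1 — Larch becomes insolvent (initial).
  Dover: +15 → 15 < 120
  Ivory: +90 → 90 ≥ 40
Round 2 — Ivory becomes insolvent.
  Pike: +70 → 70 < 120
No further insolvencies.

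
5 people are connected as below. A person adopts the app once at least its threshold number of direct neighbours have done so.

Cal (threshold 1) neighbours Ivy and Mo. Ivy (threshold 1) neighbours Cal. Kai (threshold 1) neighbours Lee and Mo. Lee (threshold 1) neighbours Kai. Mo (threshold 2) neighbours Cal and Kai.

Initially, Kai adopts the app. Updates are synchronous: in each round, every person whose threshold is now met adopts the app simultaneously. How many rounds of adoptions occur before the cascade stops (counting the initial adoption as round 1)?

2

Round 1 — Kai adopts the app (initial).
Round 2 — checking thresholds:
  Lee: 1 of 1 neighbours ≥ 1, adopts the app.
  Mo: 1 of 2 neighbours < 2, holds.
Round 3 — no new adoptions; cascade stops.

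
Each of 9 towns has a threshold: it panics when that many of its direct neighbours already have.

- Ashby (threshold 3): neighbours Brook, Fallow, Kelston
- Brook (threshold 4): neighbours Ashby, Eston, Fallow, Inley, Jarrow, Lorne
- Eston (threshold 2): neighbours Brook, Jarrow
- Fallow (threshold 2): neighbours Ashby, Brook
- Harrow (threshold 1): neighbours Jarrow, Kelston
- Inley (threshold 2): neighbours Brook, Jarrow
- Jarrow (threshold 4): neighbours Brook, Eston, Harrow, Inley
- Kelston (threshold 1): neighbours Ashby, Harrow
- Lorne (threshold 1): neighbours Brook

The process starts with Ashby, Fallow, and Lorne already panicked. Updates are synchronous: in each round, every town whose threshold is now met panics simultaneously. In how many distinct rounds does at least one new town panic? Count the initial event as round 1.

Round 1 — Ashby, Fallow, Lorne panic (initial).
Round 2 — checking thresholds:
  Brook: 3 of 6 neighbours < 4, holds.
  Kelston: 1 of 2 neighbours ≥ 1, panics.
Round 3 — checking thresholds:
  Brook: 3 of 6 neighbours < 4, holds.
  Harrow: 1 of 2 neighbours ≥ 1, panics.
Round 4 — no new panics; cascade stops.

3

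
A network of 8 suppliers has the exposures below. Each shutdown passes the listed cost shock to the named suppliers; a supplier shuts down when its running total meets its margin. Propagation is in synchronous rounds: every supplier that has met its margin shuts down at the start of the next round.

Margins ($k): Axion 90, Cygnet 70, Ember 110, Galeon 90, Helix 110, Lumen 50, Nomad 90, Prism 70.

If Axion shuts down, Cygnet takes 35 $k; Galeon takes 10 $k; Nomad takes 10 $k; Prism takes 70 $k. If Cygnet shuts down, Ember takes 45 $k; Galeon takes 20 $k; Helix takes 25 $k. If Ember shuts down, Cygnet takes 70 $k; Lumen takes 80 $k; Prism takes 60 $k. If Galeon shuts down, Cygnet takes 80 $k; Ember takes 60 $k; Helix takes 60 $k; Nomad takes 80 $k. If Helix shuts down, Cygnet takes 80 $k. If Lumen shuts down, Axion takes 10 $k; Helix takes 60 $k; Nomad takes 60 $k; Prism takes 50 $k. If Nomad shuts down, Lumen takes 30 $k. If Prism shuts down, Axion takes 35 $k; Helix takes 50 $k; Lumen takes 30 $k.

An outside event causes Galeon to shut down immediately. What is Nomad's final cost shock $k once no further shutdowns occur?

80

Round 1 — Galeon shuts down (initial).
  Cygnet: +80 → 80 ≥ 70
  Ember: +60 → 60 < 110
  Helix: +60 → 60 < 110
  Nomad: +80 → 80 < 90
Round 2 — Cygnet shuts down.
  Ember: +45 → 105 < 110
  Helix: +25 → 85 < 110
No further shutdowns.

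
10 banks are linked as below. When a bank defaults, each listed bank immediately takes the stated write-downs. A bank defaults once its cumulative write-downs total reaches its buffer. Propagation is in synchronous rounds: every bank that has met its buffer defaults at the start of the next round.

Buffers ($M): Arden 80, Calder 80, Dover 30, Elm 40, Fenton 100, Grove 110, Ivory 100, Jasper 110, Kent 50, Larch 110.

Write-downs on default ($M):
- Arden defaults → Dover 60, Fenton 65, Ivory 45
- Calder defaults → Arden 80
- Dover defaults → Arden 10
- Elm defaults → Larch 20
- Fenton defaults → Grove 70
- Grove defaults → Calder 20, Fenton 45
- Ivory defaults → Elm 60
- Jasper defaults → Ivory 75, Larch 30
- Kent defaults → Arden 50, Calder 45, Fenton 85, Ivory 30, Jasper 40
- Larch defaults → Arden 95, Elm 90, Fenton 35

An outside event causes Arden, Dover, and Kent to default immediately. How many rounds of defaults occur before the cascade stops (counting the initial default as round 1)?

2

Round 1 — Arden, Dover, Kent default (initial).
  Calder: +45 → 45 < 80
  Fenton: +65+85 → 150 ≥ 100
  Ivory: +45+30 → 75 < 100
  Jasper: +40 → 40 < 110
Round 2 — Fenton defaults.
  Grove: +70 → 70 < 110
No further defaults.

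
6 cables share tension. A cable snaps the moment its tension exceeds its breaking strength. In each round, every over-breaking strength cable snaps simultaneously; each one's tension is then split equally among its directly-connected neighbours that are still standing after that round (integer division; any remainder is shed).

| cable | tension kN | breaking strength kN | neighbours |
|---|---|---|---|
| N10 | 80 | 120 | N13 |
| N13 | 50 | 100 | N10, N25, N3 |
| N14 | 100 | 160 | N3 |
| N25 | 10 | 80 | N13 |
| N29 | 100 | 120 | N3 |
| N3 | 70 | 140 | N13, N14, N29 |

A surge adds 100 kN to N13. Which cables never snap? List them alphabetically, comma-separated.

N14, N25, N29, N3

Round 1 — N13 at 150 > 100. N13 snaps.
  N13 sheds 150 kN to N10, N25, N3: 50 each.
    N10: 80+50 = 130 > 120
    N25: 10+50 = 60 ≤ 80
    N3: 70+50 = 120 ≤ 140
Round 2 — N10 snaps.
  N10 sheds 130 kN: no online neighbours, lost.
No further breaks.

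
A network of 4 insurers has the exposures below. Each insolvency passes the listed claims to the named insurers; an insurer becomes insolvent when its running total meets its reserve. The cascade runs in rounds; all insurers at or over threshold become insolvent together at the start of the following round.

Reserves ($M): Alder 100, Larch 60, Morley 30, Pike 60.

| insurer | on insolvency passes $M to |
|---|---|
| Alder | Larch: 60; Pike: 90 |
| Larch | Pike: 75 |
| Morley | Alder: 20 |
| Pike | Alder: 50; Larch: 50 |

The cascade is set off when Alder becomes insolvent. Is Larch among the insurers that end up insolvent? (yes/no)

yes

Round 1 — Alder becomes insolvent (initial).
  Larch: +60 → 60 ≥ 60
  Pike: +90 → 90 ≥ 60
Round 2 — Larch, Pike become insolvent.
No further insolvencies.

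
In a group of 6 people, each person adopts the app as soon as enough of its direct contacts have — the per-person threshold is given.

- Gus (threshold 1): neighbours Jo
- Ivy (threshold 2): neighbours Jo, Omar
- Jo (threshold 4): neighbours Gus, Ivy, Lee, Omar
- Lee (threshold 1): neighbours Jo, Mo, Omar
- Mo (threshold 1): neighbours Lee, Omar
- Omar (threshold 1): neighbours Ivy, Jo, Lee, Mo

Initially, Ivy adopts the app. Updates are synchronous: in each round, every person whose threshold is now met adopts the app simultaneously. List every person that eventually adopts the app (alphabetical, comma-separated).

Round 1 — Ivy adopts the app (initial).
Round 2 — checking thresholds:
  Jo: 1 of 4 neighbours < 4, holds.
  Omar: 1 of 4 neighbours ≥ 1, adopts the app.
Round 3 — checking thresholds:
  Jo: 2 of 4 neighbours < 4, holds.
  Lee: 1 of 3 neighbours ≥ 1, adopts the app.
  Mo: 1 of 2 neighbours ≥ 1, adopts the app.
Round 4 — no new adoptions; cascade stops.

Ivy, Lee, Mo, Omar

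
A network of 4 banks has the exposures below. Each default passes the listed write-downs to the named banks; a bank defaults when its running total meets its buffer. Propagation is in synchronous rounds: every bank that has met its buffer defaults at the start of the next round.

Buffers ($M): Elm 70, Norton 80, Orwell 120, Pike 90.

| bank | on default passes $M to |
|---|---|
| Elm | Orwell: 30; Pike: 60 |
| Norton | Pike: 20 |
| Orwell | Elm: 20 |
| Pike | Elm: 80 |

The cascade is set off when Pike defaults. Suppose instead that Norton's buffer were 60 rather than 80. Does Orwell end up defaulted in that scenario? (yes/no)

With Norton's buffer at 60:
Round 1 — Pike defaults (initial).
  Elm: +80 → 80 ≥ 70
Round 2 — Elm defaults.
  Orwell: +30 → 30 < 120
No further defaults.

no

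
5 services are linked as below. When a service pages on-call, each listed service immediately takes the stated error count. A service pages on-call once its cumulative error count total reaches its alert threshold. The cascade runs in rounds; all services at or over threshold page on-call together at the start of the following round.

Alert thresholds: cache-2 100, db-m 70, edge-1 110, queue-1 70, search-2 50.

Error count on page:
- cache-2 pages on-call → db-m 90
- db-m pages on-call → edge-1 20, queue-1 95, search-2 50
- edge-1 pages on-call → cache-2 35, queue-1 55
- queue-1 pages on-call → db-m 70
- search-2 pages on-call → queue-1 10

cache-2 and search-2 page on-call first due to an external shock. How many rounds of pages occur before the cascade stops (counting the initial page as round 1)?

3

Round 1 — cache-2, search-2 page on-call (initial).
  db-m: +90 → 90 ≥ 70
  queue-1: +10 → 10 < 70
Round 2 — db-m pages on-call.
  edge-1: +20 → 20 < 110
  queue-1: +95 → 105 ≥ 70
Round 3 — queue-1 pages on-call.
No further pages.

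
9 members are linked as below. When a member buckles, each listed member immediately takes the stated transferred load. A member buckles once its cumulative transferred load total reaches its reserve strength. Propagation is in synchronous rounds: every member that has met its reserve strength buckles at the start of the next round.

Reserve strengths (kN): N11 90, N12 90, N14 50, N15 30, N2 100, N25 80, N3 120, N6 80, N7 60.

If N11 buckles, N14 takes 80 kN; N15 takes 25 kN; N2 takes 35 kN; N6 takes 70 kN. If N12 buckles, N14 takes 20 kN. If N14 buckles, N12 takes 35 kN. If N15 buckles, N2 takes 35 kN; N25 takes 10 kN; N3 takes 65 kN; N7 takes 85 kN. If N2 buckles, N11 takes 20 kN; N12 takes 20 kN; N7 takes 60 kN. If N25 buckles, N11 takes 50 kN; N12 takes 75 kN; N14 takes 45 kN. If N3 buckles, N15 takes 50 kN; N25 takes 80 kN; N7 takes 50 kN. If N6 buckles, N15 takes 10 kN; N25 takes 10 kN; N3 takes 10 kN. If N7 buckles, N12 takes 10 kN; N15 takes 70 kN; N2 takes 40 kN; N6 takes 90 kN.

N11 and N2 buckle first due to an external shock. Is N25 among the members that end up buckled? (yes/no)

Round 1 — N11, N2 buckle (initial).
  N12: +20 → 20 < 90
  N14: +80 → 80 ≥ 50
  N15: +25 → 25 < 30
  N6: +70 → 70 < 80
  N7: +60 → 60 ≥ 60
Round 2 — N14, N7 buckle.
  N12: +35+10 → 65 < 90
  N15: +70 → 95 ≥ 30
  N6: +90 → 160 ≥ 80
Round 3 — N15, N6 buckle.
  N25: +10+10 → 20 < 80
  N3: +65+10 → 75 < 120
No further bucklings.

no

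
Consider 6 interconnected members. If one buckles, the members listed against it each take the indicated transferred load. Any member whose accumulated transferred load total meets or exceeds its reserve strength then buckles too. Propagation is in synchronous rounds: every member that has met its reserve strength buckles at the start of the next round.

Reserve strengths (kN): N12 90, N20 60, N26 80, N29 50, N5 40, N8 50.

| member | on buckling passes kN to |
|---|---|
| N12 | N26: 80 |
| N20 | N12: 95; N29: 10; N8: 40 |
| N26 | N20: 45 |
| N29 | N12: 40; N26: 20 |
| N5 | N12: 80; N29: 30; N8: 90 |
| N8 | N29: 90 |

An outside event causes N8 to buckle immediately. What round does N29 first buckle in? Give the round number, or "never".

Round 1 — N8 buckles (initial).
  N29: +90 → 90 ≥ 50
Round 2 — N29 buckles.
  N12: +40 → 40 < 90
  N26: +20 → 20 < 80
No further bucklings.

2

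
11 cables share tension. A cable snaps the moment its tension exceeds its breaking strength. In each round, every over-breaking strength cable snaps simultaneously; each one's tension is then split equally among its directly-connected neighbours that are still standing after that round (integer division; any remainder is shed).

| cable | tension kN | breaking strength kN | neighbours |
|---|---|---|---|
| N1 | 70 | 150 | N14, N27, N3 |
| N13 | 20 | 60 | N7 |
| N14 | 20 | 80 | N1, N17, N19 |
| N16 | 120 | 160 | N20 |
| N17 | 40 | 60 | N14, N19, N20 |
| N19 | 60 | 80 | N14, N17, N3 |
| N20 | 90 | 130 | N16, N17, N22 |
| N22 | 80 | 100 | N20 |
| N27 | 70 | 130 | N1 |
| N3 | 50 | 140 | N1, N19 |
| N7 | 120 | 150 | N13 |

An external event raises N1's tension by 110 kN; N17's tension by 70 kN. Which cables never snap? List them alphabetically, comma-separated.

Round 1 — N1 at 180 > 150; N17 at 110 > 60. N1, N17 snap.
  N1 sheds 180 kN to N14, N27, N3: 60 each.
    N14: 20+60 = 80 ≤ 80
    N27: 70+60 = 130 ≤ 130
    N3: 50+60 = 110 ≤ 140
  N17 sheds 110 kN to N14, N19, N20: 36 each (2 lost).
    N14: 80+36 = 116 > 80
    N19: 60+36 = 96 > 80
    N20: 90+36 = 126 ≤ 130
Round 2 — N14, N19 snap.
  N14 sheds 116 kN: no online neighbours, lost.
  N19 sheds 96 kN to N3: 96 each.
    N3: 110+96 = 206 > 140
Round 3 — N3 snaps.
  N3 sheds 206 kN: no online neighbours, lost.
No further breaks.

N13, N16, N20, N22, N27, N7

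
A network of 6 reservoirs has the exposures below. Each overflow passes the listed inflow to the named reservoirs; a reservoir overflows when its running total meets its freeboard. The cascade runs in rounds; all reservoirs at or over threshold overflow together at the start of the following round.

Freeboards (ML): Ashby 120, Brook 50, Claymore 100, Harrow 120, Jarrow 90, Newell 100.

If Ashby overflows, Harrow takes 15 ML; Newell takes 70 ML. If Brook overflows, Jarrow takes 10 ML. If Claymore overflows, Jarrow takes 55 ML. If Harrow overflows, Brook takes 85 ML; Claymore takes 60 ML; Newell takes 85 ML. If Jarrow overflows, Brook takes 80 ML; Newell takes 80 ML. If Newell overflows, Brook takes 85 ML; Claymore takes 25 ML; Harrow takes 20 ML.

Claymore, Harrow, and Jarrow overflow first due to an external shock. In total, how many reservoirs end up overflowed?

Round 1 — Claymore, Harrow, Jarrow overflow (initial).
  Brook: +85+80 → 165 ≥ 50
  Newell: +85+80 → 165 ≥ 100
Round 2 — Brook, Newell overflow.
No further overflows.

5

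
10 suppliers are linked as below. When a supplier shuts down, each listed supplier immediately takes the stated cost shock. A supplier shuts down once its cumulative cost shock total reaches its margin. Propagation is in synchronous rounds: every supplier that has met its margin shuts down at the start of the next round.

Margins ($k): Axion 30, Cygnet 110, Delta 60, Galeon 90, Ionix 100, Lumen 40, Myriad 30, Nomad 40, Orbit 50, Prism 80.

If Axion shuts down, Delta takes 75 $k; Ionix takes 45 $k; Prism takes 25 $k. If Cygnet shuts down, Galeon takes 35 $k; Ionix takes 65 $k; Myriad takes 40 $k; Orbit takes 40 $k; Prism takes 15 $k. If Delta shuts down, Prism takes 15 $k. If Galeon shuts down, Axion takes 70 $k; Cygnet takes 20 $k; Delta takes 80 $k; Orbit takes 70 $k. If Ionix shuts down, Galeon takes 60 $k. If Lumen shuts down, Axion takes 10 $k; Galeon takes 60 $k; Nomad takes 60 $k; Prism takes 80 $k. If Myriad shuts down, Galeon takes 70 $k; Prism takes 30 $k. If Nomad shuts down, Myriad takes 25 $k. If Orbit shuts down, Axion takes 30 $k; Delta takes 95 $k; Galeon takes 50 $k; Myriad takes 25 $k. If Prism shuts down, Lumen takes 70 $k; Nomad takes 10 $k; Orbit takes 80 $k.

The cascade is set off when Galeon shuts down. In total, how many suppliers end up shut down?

4

Round 1 — Galeon shuts down (initial).
  Axion: +70 → 70 ≥ 30
  Cygnet: +20 → 20 < 110
  Delta: +80 → 80 ≥ 60
  Orbit: +70 → 70 ≥ 50
Round 2 — Axion, Delta, Orbit shut down.
  Ionix: +45 → 45 < 100
  Myriad: +25 → 25 < 30
  Prism: +25+15 → 40 < 80
No further shutdowns.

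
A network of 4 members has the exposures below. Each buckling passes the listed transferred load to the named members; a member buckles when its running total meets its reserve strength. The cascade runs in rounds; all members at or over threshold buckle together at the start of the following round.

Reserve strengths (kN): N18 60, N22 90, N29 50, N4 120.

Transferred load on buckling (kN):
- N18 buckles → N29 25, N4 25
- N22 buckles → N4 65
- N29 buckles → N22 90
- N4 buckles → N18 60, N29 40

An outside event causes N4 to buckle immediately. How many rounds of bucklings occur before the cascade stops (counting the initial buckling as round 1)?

4

Round 1 — N4 buckles (initial).
  N18: +60 → 60 ≥ 60
  N29: +40 → 40 < 50
Round 2 — N18 buckles.
  N29: +25 → 65 ≥ 50
Round 3 — N29 buckles.
  N22: +90 → 90 ≥ 90
Round 4 — N22 buckles.
No further bucklings.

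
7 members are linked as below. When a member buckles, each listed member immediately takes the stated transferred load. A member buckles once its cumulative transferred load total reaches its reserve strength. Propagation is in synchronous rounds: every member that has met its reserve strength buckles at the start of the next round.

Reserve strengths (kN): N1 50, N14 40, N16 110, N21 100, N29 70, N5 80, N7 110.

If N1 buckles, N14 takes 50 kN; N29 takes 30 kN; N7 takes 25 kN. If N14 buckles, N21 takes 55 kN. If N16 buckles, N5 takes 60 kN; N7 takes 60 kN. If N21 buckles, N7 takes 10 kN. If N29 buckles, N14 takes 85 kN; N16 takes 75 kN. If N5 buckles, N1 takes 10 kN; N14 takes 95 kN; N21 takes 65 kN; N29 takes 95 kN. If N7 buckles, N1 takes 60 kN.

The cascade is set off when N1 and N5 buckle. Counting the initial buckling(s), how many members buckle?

5

Round 1 — N1, N5 buckle (initial).
  N14: +50+95 → 145 ≥ 40
  N21: +65 → 65 < 100
  N29: +30+95 → 125 ≥ 70
  N7: +25 → 25 < 110
Round 2 — N14, N29 buckle.
  N16: +75 → 75 < 110
  N21: +55 → 120 ≥ 100
Round 3 — N21 buckles.
  N7: +10 → 35 < 110
No further bucklings.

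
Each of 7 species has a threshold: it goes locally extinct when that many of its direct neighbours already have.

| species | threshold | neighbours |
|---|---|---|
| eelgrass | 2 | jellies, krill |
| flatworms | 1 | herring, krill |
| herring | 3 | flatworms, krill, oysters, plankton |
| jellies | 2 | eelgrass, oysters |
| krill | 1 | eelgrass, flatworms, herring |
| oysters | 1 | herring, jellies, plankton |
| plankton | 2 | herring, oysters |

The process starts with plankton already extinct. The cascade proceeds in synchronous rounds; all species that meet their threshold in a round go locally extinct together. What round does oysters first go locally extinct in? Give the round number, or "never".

2

Round 1 — plankton goes locally extinct (initial).
Round 2 — checking thresholds:
  herring: 1 of 4 neighbours < 3, holds.
  oysters: 1 of 3 neighbours ≥ 1, goes locally extinct.
Round 3 — no new extinctions; cascade stops.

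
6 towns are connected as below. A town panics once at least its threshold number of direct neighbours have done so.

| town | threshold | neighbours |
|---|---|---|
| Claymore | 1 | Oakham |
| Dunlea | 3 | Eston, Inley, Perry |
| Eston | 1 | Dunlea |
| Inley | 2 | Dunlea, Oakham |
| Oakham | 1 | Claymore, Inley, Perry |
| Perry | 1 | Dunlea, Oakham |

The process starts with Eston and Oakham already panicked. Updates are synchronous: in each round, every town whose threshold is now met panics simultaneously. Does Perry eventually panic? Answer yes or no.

Round 1 — Eston, Oakham panic (initial).
Round 2 — checking thresholds:
  Claymore: 1 of 1 neighbours ≥ 1, panics.
  Dunlea: 1 of 3 neighbours < 3, not yet.
  Inley: 1 of 2 neighbours < 2, not yet.
  Perry: 1 of 2 neighbours ≥ 1, panics.
Round 3 — no new panics; cascade stops.

yes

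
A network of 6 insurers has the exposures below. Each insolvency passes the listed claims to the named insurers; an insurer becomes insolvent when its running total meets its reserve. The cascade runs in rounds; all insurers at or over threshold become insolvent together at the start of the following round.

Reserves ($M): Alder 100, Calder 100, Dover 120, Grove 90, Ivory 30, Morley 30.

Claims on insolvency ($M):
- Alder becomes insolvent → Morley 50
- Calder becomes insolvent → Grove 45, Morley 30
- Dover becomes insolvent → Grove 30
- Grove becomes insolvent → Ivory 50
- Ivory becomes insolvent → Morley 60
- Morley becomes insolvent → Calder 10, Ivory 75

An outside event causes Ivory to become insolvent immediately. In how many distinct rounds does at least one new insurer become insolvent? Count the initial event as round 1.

2

Round 1 — Ivory becomes insolvent (initial).
  Morley: +60 → 60 ≥ 30
Round 2 — Morley becomes insolvent.
  Calder: +10 → 10 < 100
No further insolvencies.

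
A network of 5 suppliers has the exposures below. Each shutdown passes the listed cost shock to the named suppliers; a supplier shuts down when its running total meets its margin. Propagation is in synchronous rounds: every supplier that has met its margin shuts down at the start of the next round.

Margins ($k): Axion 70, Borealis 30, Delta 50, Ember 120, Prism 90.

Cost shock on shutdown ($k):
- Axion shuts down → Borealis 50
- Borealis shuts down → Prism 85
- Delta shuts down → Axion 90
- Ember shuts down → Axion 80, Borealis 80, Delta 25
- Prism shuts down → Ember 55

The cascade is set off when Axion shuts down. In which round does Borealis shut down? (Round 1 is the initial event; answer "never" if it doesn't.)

Round 1 — Axion shuts down (initial).
  Borealis: +50 → 50 ≥ 30
Round 2 — Borealis shuts down.
  Prism: +85 → 85 < 90
No further shutdowns.

2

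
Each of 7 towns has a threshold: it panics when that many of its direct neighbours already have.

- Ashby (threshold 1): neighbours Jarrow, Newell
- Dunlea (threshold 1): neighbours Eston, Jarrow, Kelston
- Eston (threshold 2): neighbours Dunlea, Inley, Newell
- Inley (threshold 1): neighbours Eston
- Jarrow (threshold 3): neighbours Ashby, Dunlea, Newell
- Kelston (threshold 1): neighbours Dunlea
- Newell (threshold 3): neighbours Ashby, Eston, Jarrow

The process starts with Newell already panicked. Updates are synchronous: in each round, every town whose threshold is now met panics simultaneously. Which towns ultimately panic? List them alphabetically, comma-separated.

Round 1 — Newell panics (initial).
Round 2 — checking thresholds:
  Ashby: 1 of 2 neighbours ≥ 1, panics.
  Eston: 1 of 3 neighbours < 2, not yet.
  Jarrow: 1 of 3 neighbours < 3, not yet.
Round 3 — no new panics; cascade stops.

Ashby, Newell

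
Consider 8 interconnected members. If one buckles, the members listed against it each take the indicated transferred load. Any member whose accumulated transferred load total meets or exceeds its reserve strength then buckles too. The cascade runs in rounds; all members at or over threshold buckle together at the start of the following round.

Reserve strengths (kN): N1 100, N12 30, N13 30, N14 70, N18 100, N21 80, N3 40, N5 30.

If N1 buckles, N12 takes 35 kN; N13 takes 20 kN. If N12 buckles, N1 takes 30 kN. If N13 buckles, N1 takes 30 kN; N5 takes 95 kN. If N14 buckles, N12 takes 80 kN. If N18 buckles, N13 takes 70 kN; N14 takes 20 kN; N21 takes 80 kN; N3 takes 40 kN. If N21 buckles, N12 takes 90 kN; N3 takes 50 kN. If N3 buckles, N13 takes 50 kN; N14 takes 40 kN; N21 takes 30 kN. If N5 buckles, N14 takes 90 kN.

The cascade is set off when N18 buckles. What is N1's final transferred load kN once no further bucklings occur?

60

Round 1 — N18 buckles (initial).
  N13: +70 → 70 ≥ 30
  N14: +20 → 20 < 70
  N21: +80 → 80 ≥ 80
  N3: +40 → 40 ≥ 40
Round 2 — N13, N21, N3 buckle.
  N1: +30 → 30 < 100
  N12: +90 → 90 ≥ 30
  N14: +40 → 60 < 70
  N5: +95 → 95 ≥ 30
Round 3 — N12, N5 buckle.
  N1: +30 → 60 < 100
  N14: +90 → 150 ≥ 70
Round 4 — N14 buckles.
No further bucklings.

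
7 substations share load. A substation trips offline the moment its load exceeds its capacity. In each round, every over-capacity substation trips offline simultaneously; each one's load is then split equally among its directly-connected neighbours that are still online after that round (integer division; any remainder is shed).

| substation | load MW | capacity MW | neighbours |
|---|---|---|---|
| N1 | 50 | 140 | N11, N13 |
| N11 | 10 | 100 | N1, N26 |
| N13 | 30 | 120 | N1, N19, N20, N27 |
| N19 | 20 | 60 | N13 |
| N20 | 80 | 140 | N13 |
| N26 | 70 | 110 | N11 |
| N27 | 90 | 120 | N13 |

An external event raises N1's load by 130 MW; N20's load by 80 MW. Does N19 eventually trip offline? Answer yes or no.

Round 1 — N1 at 180 > 140; N20 at 160 > 140. N1, N20 trip offline.
  N1 sheds 180 MW to N11, N13: 90 each.
    N11: 10+90 = 100 ≤ 100
    N13: 30+90 = 120 ≤ 120
  N20 sheds 160 MW to N13: 160 each.
    N13: 120+160 = 280 > 120
Round 2 — N13 trips offline.
  N13 sheds 280 MW to N19, N27: 140 each.
    N19: 20+140 = 160 > 60
    N27: 90+140 = 230 > 120
Round 3 — N19, N27 trip offline.
  N19 sheds 160 MW: no online neighbours, lost.
  N27 sheds 230 MW: no online neighbours, lost.
No further trips.

yes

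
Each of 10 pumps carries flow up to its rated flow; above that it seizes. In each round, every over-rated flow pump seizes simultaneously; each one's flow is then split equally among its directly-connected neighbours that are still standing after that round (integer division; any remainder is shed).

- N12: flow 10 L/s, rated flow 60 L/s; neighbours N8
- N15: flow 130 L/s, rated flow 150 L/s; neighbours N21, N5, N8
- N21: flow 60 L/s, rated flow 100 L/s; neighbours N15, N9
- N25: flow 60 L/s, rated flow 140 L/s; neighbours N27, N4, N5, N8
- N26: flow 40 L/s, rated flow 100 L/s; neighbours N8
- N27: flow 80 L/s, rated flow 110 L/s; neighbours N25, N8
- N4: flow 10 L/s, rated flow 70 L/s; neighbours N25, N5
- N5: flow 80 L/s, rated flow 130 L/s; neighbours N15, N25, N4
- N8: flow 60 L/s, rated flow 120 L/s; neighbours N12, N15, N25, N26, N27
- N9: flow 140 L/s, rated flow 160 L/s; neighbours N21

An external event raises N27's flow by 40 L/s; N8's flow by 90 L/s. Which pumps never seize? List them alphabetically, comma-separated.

Round 1 — N27 at 120 > 110; N8 at 150 > 120. N27, N8 seize.
  N27 sheds 120 L/s to N25: 120 each.
    N25: 60+120 = 180 > 140
  N8 sheds 150 L/s to N12, N15, N25, N26: 37 each (2 lost).
    N12: 10+37 = 47 ≤ 60
    N15: 130+37 = 167 > 150
    N25: 180+37 = 217 > 140
    N26: 40+37 = 77 ≤ 100
Round 2 — N15, N25 seize.
  N15 sheds 167 L/s to N21, N5: 83 each (1 lost).
    N21: 60+83 = 143 > 100
    N5: 80+83 = 163 > 130
  N25 sheds 217 L/s to N4, N5: 108 each (1 lost).
    N4: 10+108 = 118 > 70
    N5: 163+108 = 271 > 130
Round 3 — N21, N4, N5 seize.
  N21 sheds 143 L/s to N9: 143 each.
    N9: 140+143 = 283 > 160
  N4 sheds 118 L/s: no online neighbours, lost.
  N5 sheds 271 L/s: no online neighbours, lost.
Round 4 — N9 seizes.
  N9 sheds 283 L/s: no online neighbours, lost.
No further seizures.

N12, N26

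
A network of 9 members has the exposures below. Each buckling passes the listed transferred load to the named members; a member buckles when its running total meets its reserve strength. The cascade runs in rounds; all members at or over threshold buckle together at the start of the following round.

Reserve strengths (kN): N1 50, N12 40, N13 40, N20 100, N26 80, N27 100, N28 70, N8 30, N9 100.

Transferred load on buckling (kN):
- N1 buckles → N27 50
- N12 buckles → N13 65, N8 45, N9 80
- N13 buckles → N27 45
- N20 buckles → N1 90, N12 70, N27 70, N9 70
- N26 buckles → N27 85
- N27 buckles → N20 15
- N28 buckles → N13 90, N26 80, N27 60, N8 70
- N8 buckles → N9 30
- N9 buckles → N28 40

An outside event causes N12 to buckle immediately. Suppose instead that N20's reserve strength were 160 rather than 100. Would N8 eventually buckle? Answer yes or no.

With N20's reserve strength at 160:
Round 1 — N12 buckles (initial).
  N13: +65 → 65 ≥ 40
  N8: +45 → 45 ≥ 30
  N9: +80 → 80 < 100
Round 2 — N13, N8 buckle.
  N27: +45 → 45 < 100
  N9: +30 → 110 ≥ 100
Round 3 — N9 buckles.
  N28: +40 → 40 < 70
No further bucklings.

yes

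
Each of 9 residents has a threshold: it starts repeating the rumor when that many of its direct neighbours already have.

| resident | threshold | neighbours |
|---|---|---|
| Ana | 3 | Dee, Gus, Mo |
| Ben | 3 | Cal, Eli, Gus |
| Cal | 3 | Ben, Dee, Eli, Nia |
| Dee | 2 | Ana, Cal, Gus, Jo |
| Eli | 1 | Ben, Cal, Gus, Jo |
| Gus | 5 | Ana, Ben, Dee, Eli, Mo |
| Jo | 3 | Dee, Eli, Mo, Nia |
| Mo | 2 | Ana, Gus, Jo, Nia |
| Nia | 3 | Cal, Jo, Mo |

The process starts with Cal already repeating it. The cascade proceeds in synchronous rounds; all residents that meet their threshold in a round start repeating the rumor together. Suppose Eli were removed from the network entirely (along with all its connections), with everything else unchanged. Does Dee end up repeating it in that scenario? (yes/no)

With Eli removed:
Round 1 — Cal starts repeating the rumor (initial).
Round 2 — no new spreads; cascade stops.

no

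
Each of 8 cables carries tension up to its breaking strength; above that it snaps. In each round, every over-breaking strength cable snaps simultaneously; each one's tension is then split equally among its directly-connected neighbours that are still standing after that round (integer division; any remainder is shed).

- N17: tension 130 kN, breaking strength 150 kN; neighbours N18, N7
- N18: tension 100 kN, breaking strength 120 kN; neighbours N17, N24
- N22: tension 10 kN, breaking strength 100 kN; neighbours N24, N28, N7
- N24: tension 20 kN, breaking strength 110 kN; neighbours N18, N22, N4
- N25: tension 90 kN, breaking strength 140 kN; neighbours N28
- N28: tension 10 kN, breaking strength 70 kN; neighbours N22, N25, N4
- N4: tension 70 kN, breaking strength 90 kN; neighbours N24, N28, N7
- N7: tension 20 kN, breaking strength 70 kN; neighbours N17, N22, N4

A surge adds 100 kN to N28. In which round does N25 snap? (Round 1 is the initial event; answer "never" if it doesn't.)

never

Round 1 — N28 at 110 > 70. N28 snaps.
  N28 sheds 110 kN to N22, N25, N4: 36 each (2 lost).
    N22: 10+36 = 46 ≤ 100
    N25: 90+36 = 126 ≤ 140
    N4: 70+36 = 106 > 90
Round 2 — N4 snaps.
  N4 sheds 106 kN to N24, N7: 53 each.
    N24: 20+53 = 73 ≤ 110
    N7: 20+53 = 73 > 70
Round 3 — N7 snaps.
  N7 sheds 73 kN to N17, N22: 36 each (1 lost).
    N17: 130+36 = 166 > 150
    N22: 46+36 = 82 ≤ 100
Round 4 — N17 snaps.
  N17 sheds 166 kN to N18: 166 each.
    N18: 100+166 = 266 > 120
Round 5 — N18 snaps.
  N18 sheds 266 kN to N24: 266 each.
    N24: 73+266 = 339 > 110
Round 6 — N24 snaps.
  N24 sheds 339 kN to N22: 339 each.
    N22: 82+339 = 421 > 100
Round 7 — N22 snaps.
  N22 sheds 421 kN: no online neighbours, lost.
No further breaks.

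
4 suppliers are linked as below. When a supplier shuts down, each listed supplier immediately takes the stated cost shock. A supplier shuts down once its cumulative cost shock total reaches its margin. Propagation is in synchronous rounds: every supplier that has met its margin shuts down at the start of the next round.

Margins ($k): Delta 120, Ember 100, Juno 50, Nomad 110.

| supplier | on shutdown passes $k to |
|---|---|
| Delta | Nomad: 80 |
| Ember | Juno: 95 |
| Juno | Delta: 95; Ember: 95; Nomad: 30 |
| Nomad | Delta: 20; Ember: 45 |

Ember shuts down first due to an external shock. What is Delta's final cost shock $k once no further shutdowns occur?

95

Round 1 — Ember shuts down (initial).
  Juno: +95 → 95 ≥ 50
Round 2 — Juno shuts down.
  Delta: +95 → 95 < 120
  Nomad: +30 → 30 < 110
No further shutdowns.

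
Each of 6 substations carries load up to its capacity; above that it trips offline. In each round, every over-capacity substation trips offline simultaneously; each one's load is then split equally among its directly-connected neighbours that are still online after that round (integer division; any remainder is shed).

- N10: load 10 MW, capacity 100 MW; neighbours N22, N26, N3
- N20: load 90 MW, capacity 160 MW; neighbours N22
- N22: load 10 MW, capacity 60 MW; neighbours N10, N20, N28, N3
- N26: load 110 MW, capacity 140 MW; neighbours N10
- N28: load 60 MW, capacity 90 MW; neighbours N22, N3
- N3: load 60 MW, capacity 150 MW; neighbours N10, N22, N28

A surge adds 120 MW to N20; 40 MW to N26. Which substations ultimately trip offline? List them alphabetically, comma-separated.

Round 1 — N20 at 210 > 160; N26 at 150 > 140. N20, N26 trip offline.
  N20 sheds 210 MW to N22: 210 each.
    N22: 10+210 = 220 > 60
  N26 sheds 150 MW to N10: 150 each.
    N10: 10+150 = 160 > 100
Round 2 — N10, N22 trip offline.
  N10 sheds 160 MW to N3: 160 each.
    N3: 60+160 = 220 > 150
  N22 sheds 220 MW to N28, N3: 110 each.
    N28: 60+110 = 170 > 90
    N3: 220+110 = 330 > 150
Round 3 — N28, N3 trip offline.
  N28 sheds 170 MW: no online neighbours, lost.
  N3 sheds 330 MW: no online neighbours, lost.
No further trips.

N10, N20, N22, N26, N28, N3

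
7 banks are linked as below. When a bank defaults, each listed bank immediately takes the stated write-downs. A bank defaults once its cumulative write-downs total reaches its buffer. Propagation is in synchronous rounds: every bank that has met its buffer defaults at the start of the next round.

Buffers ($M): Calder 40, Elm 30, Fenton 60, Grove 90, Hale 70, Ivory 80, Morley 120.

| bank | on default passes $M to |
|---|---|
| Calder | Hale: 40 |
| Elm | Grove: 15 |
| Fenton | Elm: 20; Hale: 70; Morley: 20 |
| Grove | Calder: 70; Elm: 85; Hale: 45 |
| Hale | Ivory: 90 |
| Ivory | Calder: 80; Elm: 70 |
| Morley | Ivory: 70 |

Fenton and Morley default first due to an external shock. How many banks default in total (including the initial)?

Round 1 — Fenton, Morley default (initial).
  Elm: +20 → 20 < 30
  Hale: +70 → 70 ≥ 70
  Ivory: +70 → 70 < 80
Round 2 — Hale defaults.
  Ivory: +90 → 160 ≥ 80
Round 3 — Ivory defaults.
  Calder: +80 → 80 ≥ 40
  Elm: +70 → 90 ≥ 30
Round 4 — Calder, Elm default.
  Grove: +15 → 15 < 90
No further defaults.

6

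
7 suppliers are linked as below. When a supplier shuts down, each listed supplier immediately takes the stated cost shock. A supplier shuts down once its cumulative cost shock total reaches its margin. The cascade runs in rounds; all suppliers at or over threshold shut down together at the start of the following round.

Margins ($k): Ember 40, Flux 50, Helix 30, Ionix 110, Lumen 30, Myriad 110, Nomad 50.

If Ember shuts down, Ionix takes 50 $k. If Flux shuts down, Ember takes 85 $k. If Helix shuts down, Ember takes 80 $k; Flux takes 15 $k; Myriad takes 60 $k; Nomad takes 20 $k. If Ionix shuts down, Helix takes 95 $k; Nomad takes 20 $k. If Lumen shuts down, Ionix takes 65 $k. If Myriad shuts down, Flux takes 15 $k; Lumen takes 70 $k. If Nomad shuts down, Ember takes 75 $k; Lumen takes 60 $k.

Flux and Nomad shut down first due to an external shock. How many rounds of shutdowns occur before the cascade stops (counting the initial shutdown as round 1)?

Round 1 — Flux, Nomad shut down (initial).
  Ember: +85+75 → 160 ≥ 40
  Lumen: +60 → 60 ≥ 30
Round 2 — Ember, Lumen shut down.
  Ionix: +50+65 → 115 ≥ 110
Round 3 — Ionix shuts down.
  Helix: +95 → 95 ≥ 30
Round 4 — Helix shuts down.
  Myriad: +60 → 60 < 110
No further shutdowns.

4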